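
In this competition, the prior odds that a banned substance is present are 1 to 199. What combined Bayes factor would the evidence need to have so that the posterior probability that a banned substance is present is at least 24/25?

Prior odds = 1/199.
Target odds = 0.96/0.04 = 24.
Required Bayes factor = 24 ÷ (1/199) = 4776.

4776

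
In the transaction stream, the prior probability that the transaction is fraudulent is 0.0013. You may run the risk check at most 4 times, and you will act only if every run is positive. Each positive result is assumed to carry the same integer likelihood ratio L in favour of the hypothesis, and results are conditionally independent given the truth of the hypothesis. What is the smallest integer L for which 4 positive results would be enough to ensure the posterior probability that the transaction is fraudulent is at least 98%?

Prior odds = 0.0013/0.9987 = 13/9987.
Target odds = 0.98/0.02 = 49.
Need L⁴ ≥ 49 ÷ (13/9987) = 489363/13.
13⁴ = 28561 < 489363/13 ≤ 38416 = 14⁴, so L = 14.

14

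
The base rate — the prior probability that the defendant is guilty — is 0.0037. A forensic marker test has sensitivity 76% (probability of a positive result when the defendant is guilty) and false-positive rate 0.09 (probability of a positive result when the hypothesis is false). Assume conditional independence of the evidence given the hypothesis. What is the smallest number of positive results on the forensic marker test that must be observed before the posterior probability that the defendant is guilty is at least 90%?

4

Prior odds: 0.0037 ÷ 0.9963 = 37/9963.
Likelihood ratio of a positive result = 0.76/0.09 = 76/9.
Target odds: 0.9 ÷ 0.1 = 9.
Need (37/9963) × (76/9)ⁿ ≥ 9, i.e. (76/9)ⁿ ≥ 89667/37.
(76/9)³ = 438976/729 falls short of 89667/37 but (76/9)⁴ = 33362176/6561 reaches it, so n = 4.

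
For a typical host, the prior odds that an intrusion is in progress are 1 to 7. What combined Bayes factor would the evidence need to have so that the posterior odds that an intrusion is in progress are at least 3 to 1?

21

Prior odds = 1/7.
Target odds = 3.
Required Bayes factor = 3 ÷ (1/7) = 21.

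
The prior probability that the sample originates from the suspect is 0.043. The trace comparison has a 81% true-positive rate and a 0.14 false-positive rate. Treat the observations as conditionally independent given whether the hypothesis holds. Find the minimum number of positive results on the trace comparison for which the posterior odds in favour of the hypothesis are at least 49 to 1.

4

Prior odds: 0.043 ÷ 0.957 = 43/957.
Likelihood ratio of a positive result = 0.81/0.14 = 81/14.
Target odds = 49.
Need (43/957) × (81/14)ⁿ ≥ 49, i.e. (81/14)ⁿ ≥ 46893/43.
(81/14)³ = 531441/2744 falls short of 46893/43 but (81/14)⁴ = 43046721/38416 reaches it, so n = 4.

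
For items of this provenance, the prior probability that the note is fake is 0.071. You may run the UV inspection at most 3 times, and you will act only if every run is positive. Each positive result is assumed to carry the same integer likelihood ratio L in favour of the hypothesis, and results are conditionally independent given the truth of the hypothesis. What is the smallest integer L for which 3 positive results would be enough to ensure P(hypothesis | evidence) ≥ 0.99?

11

Prior odds = 0.071/0.929 = 71/929.
Target odds = 0.99/0.01 = 99.
Need L³ ≥ 99 ÷ (71/929) = 91971/71.
10³ = 1000 < 91971/71 ≤ 1331 = 11³, so L = 11.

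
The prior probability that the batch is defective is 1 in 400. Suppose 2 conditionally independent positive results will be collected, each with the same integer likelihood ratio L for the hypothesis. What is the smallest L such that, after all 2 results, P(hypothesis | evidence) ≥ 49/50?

140

Prior odds = 0.0025/0.9975 = 1/399.
Target odds = 0.98/0.02 = 49.
Need L² ≥ 49 ÷ (1/399) = 19551.
139² = 19321 < 19551 ≤ 19600 = 140², so L = 140.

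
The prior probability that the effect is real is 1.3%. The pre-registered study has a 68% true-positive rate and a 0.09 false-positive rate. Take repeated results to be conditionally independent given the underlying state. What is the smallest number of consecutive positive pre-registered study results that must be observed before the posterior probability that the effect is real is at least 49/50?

5

Prior odds: 0.013 ÷ 0.987 = 13/987.
Likelihood ratio of a positive result = 0.68/0.09 = 68/9.
Target odds: 0.98 ÷ 0.02 = 49.
Need (13/987) × (68/9)ⁿ ≥ 49, i.e. (68/9)ⁿ ≥ 48363/13.
(68/9)⁴ = 21381376/6561 falls short of 48363/13 but (68/9)⁵ ≈24622.5 reaches it, so n = 5.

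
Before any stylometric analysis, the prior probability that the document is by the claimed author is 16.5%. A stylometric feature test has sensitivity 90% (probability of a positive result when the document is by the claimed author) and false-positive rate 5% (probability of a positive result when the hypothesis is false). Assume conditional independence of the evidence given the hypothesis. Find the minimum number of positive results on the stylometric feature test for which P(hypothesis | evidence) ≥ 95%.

Prior odds: 0.165 ÷ 0.835 = 33/167.
Likelihood ratio of a positive result = 0.9/0.05 = 18.
Target posterior odds = 0.95/0.05 = 19.
Require 18ⁿ ≥ 19 ÷ (33/167) = 3173/33.
18¹ = 18 falls short of 3173/33 but 18² = 324 reaches it, so n = 2.

2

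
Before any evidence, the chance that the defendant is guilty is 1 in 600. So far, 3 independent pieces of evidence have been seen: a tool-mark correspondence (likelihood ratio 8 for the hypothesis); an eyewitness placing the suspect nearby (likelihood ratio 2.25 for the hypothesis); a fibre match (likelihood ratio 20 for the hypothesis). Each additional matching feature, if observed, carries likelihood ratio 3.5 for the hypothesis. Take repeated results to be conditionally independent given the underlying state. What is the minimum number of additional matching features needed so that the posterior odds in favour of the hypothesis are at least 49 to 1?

Prior odds = (1/600)/(599/600) = 1/599.
Combined Bayes factor of the evidence already in hand = 8 × 2.25 × 20 = 360.
Odds after that evidence = (1/599) × 360 = 360/599.
Target odds = 49.
Need 3.5ⁿ ≥ 49 ÷ (360/599) = 29351/360.
3.5³ = 42.875 falls short of 29351/360 but 3.5⁴ = 150.0625 reaches it, so n = 4.

4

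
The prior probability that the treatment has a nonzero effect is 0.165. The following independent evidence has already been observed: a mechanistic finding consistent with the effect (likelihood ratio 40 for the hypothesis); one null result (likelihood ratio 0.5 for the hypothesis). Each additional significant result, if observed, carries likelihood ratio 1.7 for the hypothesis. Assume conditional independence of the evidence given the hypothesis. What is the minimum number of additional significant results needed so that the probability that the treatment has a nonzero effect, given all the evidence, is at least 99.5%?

8

Prior odds = 0.165/0.835 = 33/167.
Combined Bayes factor of the evidence already in hand = 40 × 0.5 = 20.
Odds after that evidence = (33/167) × 20 = 660/167.
Target odds = 0.995/0.005 = 199.
Need 1.7ⁿ ≥ 199 ÷ (660/167) = 33233/660.
1.7⁷ = 410338673/10000000 falls short of 33233/660 but 1.7⁸ ≈69.7576 reaches it, so n = 8.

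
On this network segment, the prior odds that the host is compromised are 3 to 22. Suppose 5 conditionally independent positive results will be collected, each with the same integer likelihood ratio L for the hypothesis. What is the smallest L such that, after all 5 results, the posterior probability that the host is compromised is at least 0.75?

2

Prior odds = 3/22.
Target odds = 0.75/0.25 = 3.
Need L⁵ ≥ 3 ÷ (3/22) = 22.
1⁵ = 1 < 22 ≤ 32 = 2⁵, so L = 2.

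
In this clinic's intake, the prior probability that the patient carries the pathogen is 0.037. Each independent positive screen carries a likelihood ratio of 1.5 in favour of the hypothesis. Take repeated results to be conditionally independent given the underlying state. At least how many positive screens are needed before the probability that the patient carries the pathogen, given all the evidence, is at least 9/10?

Prior odds = 0.037/0.963 = 37/963.
Likelihood ratio per positive screen = 1.5.
Target odds: 0.9 ÷ 0.1 = 9.
Require 1.5ⁿ ≥ 9 ÷ (37/963) = 8667/37.
1.5¹³ = 1594323/8192 falls short of 8667/37 but 1.5¹⁴ = 4782969/16384 reaches it, so n = 14.

14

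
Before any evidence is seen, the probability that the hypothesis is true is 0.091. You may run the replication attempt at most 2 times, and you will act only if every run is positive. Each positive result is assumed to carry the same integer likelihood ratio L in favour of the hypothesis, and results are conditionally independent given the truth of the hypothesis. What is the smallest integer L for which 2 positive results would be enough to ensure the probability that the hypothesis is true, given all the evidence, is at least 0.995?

Prior odds = 0.091/0.909 = 91/909.
Target odds = 0.995/0.005 = 199.
Need L² ≥ 199 ÷ (91/909) = 180891/91.
44² = 1936 < 180891/91 ≤ 2025 = 45², so L = 45.

45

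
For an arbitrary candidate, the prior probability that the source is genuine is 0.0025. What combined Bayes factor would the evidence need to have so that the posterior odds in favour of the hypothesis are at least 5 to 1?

Prior odds = 0.0025/0.9975 = 1/399.
Target odds = 5.
Required Bayes factor = 5 ÷ (1/399) = 1995.

1995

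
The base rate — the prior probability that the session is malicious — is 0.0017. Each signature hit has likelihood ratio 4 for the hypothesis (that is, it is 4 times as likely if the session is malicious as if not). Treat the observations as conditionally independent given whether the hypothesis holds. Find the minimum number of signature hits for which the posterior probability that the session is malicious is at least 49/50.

8

Prior odds: 0.0017 ÷ 0.9983 = 17/9983.
Likelihood ratio per signature hit = 4.
Target odds: 0.98 ÷ 0.02 = 49.
Need (17/9983) × 4ⁿ ≥ 49, i.e. 4ⁿ ≥ 489167/17.
4⁷ = 16384 falls short of 489167/17 but 4⁸ = 65536 reaches it, so n = 8.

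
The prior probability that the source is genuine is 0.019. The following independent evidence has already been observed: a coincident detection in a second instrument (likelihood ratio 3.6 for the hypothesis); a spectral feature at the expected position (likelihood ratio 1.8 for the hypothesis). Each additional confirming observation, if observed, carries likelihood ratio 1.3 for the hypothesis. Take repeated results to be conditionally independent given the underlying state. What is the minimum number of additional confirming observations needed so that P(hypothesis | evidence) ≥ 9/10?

17

Prior odds = 0.019/0.981 = 19/981.
Combined Bayes factor of the evidence already in hand = 3.6 × 1.8 = 6.48.
Odds after that evidence = (19/981) × 6.48 = 342/2725.
Target odds = 0.9/0.1 = 9.
Need 1.3ⁿ ≥ 9 ÷ (342/2725) = 2725/38.
1.3¹⁶ ≈66.5417 falls short of 2725/38 but 1.3¹⁷ ≈86.5042 reaches it, so n = 17.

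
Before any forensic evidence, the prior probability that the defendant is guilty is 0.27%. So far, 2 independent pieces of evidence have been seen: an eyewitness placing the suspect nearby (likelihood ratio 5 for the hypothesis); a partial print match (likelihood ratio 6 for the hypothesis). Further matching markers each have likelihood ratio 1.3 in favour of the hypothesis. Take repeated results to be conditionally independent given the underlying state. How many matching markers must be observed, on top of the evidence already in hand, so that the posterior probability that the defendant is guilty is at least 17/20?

Prior odds = 0.0027/0.9973 = 27/9973.
Combined Bayes factor of the evidence already in hand = 5 × 6 = 30.
Odds after that evidence = (27/9973) × 30 = 810/9973.
Target odds = 0.85/0.15 = 17/3.
Need 1.3ⁿ ≥ 17/3 ÷ (810/9973) = 169541/2430.
1.3¹⁶ ≈66.5417 falls short of 169541/2430 but 1.3¹⁷ ≈86.5042 reaches it, so n = 17.

17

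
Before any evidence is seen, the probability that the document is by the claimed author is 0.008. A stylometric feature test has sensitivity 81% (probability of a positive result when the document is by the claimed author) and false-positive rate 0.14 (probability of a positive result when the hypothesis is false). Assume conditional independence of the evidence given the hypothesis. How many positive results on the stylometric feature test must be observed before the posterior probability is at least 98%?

Prior odds: 0.008 ÷ 0.992 = 1/124.
Likelihood ratio of a positive result = 0.81/0.14 = 81/14.
Target posterior odds = 0.98/0.02 = 49.
Require (81/14)ⁿ ≥ 49 ÷ (1/124) = 6076.
(81/14)⁴ = 43046721/38416 falls short of 6076 but (81/14)⁵ ≈6483.13 reaches it, so n = 5.

5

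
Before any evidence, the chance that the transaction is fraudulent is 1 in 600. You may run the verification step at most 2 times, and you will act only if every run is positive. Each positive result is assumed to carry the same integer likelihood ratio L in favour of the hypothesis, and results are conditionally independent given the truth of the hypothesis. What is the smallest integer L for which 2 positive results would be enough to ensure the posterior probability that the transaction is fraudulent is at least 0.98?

172

Prior odds = (1/600)/(599/600) = 1/599.
Target odds = 0.98/0.02 = 49.
Need L² ≥ 49 ÷ (1/599) = 29351.
171² = 29241 < 29351 ≤ 29584 = 172², so L = 172.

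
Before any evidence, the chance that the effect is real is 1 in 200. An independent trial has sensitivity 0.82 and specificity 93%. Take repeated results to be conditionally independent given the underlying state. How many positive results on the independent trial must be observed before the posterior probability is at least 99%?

Prior odds = 0.005/0.995 = 1/199.
False-positive rate = 1 − 0.93 = 0.07; likelihood ratio of a positive = 0.82/0.07 = 82/7.
Target odds: 0.99 ÷ 0.01 = 99.
Require (82/7)ⁿ ≥ 99 ÷ (1/199) = 19701.
(82/7)⁴ = 45212176/2401 falls short of 19701 but (82/7)⁵ ≈220587 reaches it, so n = 5.

5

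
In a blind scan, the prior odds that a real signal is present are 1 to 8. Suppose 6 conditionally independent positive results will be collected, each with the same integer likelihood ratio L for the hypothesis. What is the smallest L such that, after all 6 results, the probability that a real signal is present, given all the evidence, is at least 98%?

Prior odds = 0.125.
Target odds = 0.98/0.02 = 49.
Need L⁶ ≥ 49 ÷ 0.125 = 392.
2⁶ = 64 < 392 ≤ 729 = 3⁶, so L = 3.

3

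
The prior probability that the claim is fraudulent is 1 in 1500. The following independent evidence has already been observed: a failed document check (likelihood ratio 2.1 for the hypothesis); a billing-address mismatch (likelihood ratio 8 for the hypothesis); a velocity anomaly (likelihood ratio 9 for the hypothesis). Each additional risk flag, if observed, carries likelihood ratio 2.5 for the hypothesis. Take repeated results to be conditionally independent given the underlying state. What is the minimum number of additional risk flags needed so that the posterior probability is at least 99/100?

Prior odds = (1/1500)/(1499/1500) = 1/1499.
Combined Bayes factor of the evidence already in hand = 2.1 × 8 × 9 = 151.2.
Odds after that evidence = (1/1499) × 151.2 = 756/7495.
Target odds = 0.99/0.01 = 99.
Need 2.5ⁿ ≥ 99 ÷ (756/7495) = 82445/84.
2.5⁷ = 610.3515625 falls short of 82445/84 but 2.5⁸ = 390625/256 reaches it, so n = 8.

8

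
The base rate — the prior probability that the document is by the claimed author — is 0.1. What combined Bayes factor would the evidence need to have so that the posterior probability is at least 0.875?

63

Prior odds = 0.1/0.9 = 1/9.
Target odds = 0.875/0.125 = 7.
Required Bayes factor = 7 ÷ (1/9) = 63.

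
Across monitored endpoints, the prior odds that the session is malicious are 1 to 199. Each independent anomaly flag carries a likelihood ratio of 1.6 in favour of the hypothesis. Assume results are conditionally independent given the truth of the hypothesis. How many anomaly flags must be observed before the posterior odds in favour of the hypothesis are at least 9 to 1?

16

Prior odds = 1/199.
Likelihood ratio per anomaly flag = 1.6.
Target odds = 9.
Require 1.6ⁿ ≥ 9 ÷ (1/199) = 1791.
1.6¹⁵ ≈1152.92 falls short of 1791 but 1.6¹⁶ ≈1844.67 reaches it, so n = 16.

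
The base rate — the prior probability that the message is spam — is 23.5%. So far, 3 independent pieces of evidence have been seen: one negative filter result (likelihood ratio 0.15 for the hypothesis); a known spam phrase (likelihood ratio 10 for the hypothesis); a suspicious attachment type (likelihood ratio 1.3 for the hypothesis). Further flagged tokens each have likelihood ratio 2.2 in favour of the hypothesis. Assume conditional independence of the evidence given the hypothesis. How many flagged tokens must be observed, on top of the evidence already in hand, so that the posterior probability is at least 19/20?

5

Prior odds = 0.235/0.765 = 47/153.
Combined Bayes factor of the evidence already in hand = 0.15 × 10 × 1.3 = 1.95.
Odds after that evidence = (47/153) × 1.95 = 611/1020.
Target odds = 0.95/0.05 = 19.
Need 2.2ⁿ ≥ 19 ÷ (611/1020) = 19380/611.
2.2⁴ = 23.4256 falls short of 19380/611 but 2.2⁵ = 51.53632 reaches it, so n = 5.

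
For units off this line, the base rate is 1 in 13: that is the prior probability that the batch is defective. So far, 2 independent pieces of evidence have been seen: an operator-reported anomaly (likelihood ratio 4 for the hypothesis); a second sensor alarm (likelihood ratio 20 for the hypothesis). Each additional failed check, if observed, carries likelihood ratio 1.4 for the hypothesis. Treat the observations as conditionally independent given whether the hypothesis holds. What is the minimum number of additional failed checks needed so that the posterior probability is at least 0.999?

15

Prior odds = (1/13)/(12/13) = 1/12.
Combined Bayes factor of the evidence already in hand = 4 × 20 = 80.
Odds after that evidence = (1/12) × 80 = 20/3.
Target odds = 0.999/0.001 = 999.
Need 1.4ⁿ ≥ 999 ÷ (20/3) = 149.85.
1.4¹⁴ ≈111.12 falls short of 149.85 but 1.4¹⁵ ≈155.568 reaches it, so n = 15.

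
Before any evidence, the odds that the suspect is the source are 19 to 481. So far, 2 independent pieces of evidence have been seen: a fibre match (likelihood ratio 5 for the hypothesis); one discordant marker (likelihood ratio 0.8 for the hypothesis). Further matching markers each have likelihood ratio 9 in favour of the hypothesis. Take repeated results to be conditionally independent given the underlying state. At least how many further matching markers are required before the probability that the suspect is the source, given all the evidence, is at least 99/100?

3

Prior odds = 19/481.
Combined Bayes factor of the evidence already in hand = 5 × 0.8 = 4.
Odds after that evidence = (19/481) × 4 = 76/481.
Target odds = 0.99/0.01 = 99.
Need 9ⁿ ≥ 99 ÷ (76/481) = 47619/76.
9² = 81 falls short of 47619/76 but 9³ = 729 reaches it, so n = 3.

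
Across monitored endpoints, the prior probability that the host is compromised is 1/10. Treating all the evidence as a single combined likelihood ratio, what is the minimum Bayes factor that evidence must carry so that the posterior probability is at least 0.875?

Prior odds = 0.1/0.9 = 1/9.
Target odds = 0.875/0.125 = 7.
Required Bayes factor = 7 ÷ (1/9) = 63.

63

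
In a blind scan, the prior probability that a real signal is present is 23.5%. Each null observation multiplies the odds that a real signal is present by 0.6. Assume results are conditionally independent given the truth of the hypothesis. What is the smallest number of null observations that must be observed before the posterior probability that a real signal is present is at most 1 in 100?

7

Prior odds = 0.235/0.765 = 47/153.
Likelihood ratio per null observation = 0.6.
Target odds: 0.01 ÷ 0.99 = 1/99.
Require 0.6ⁿ ≤ 1/99 ÷ (47/153) = 17/517.
0.6⁶ = 729/15625 is still above 17/517 but 0.6⁷ = 2187/78125 is at or below it, so n = 7.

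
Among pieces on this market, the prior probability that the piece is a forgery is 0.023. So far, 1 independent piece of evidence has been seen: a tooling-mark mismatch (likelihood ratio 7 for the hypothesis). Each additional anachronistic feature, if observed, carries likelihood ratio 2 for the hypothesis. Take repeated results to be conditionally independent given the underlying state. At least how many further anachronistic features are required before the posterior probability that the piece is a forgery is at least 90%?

Prior odds = 0.023/0.977 = 23/977.
Bayes factor of the evidence already in hand = 7.
Odds after that evidence = (23/977) × 7 = 161/977.
Target odds = 0.9/0.1 = 9.
Need 2ⁿ ≥ 9 ÷ (161/977) = 8793/161.
2⁵ = 32 falls short of 8793/161 but 2⁶ = 64 reaches it, so n = 6.

6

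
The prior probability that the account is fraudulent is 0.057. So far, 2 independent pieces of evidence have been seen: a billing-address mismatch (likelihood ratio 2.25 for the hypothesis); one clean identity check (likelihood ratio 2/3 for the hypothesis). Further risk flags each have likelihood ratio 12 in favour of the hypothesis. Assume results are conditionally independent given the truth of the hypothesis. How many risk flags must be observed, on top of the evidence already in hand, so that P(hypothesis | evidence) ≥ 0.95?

3

Prior odds = 0.057/0.943 = 57/943.
Combined Bayes factor of the evidence already in hand = 2.25 × (2/3) = 1.5.
Odds after that evidence = (57/943) × 1.5 = 171/1886.
Target odds = 0.95/0.05 = 19.
Need 12ⁿ ≥ 19 ÷ (171/1886) = 1886/9.
12² = 144 falls short of 1886/9 but 12³ = 1728 reaches it, so n = 3.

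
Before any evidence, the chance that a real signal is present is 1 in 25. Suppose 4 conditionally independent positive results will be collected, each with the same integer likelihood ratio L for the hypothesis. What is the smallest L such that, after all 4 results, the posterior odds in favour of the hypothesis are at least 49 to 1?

Prior odds = 0.04/0.96 = 1/24.
Target odds = 49.
Need L⁴ ≥ 49 ÷ (1/24) = 1176.
5⁴ = 625 < 1176 ≤ 1296 = 6⁴, so L = 6.

6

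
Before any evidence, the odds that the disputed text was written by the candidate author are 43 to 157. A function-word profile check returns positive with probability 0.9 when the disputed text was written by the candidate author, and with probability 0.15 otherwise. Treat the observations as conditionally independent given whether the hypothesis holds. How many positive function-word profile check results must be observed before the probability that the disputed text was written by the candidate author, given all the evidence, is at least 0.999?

5

Prior odds = 43/157.
Likelihood ratio of a positive result = 0.9/0.15 = 6.
Target odds: 0.999 ÷ 0.001 = 999.
Need (43/157) × 6ⁿ ≥ 999, i.e. 6ⁿ ≥ 156843/43.
6⁴ = 1296 falls short of 156843/43 but 6⁵ = 7776 reaches it, so n = 5.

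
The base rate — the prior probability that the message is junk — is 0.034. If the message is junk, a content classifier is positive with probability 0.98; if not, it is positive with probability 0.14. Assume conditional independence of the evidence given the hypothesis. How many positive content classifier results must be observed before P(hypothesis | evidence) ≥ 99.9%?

6

Prior odds = 0.034/0.966 = 17/483.
Likelihood ratio of a positive = 0.98/0.14 = 7.
Target odds: 0.999 ÷ 0.001 = 999.
Need (17/483) × 7ⁿ ≥ 999, i.e. 7ⁿ ≥ 482517/17.
7⁵ = 16807 falls short of 482517/17 but 7⁶ = 117649 reaches it, so n = 6.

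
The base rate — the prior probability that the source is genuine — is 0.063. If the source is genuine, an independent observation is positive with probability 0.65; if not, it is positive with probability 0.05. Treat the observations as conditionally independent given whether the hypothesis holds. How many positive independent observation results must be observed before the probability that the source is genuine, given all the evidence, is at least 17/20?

Prior odds = 0.063/0.937 = 63/937.
Likelihood ratio of a positive = 0.65/0.05 = 13.
Target posterior odds = 0.85/0.15 = 17/3.
Require 13ⁿ ≥ 17/3 ÷ (63/937) = 15929/189.
13¹ = 13 falls short of 15929/189 but 13² = 169 reaches it, so n = 2.

2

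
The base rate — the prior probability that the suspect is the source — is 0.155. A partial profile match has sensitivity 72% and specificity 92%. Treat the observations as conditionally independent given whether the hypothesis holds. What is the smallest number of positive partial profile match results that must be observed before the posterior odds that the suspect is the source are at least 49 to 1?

3

Prior odds: 0.155 ÷ 0.845 = 31/169.
False-positive rate = 1 − 0.92 = 0.08; likelihood ratio of a positive = 0.72/0.08 = 9.
Target odds = 49.
Require 9ⁿ ≥ 49 ÷ (31/169) = 8281/31.
9² = 81 falls short of 8281/31 but 9³ = 729 reaches it, so n = 3.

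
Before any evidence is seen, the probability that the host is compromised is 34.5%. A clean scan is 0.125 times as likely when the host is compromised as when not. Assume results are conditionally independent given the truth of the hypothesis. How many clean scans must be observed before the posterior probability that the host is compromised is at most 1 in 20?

2

Prior odds: 0.345 ÷ 0.655 = 69/131.
Likelihood ratio per clean scan = 0.125.
Target odds: 0.05 ÷ 0.95 = 1/19.
Require 0.125ⁿ ≤ 1/19 ÷ (69/131) = 131/1311.
0.125¹ = 0.125 is still above 131/1311 but 0.125² = 0.015625 is at or below it, so n = 2.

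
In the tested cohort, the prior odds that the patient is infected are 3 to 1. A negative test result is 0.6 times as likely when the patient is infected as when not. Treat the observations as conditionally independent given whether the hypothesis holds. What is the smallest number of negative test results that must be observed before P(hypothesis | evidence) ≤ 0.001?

16

Prior odds = 3.
Likelihood ratio per negative test result = 0.6.
Target posterior odds = 0.001/0.999 = 1/999.
Need 3 × 0.6ⁿ ≤ 1/999, i.e. 0.6ⁿ ≤ 1/2997.
0.6¹⁵ ≈0.000470185 is still above 1/2997 but 0.6¹⁶ ≈0.000282111 is at or below it, so n = 16.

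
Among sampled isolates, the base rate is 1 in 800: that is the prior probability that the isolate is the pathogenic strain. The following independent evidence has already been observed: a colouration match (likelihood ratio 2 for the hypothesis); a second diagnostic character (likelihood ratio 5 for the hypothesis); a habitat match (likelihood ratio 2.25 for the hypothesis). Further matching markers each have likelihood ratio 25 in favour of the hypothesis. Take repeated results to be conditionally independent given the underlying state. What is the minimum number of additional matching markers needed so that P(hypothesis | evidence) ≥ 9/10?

Prior odds = 0.00125/0.99875 = 1/799.
Combined Bayes factor of the evidence already in hand = 2 × 5 × 2.25 = 22.5.
Odds after that evidence = (1/799) × 22.5 = 45/1598.
Target odds = 0.9/0.1 = 9.
Need 25ⁿ ≥ 9 ÷ (45/1598) = 319.6.
25¹ = 25 falls short of 319.6 but 25² = 625 reaches it, so n = 2.

2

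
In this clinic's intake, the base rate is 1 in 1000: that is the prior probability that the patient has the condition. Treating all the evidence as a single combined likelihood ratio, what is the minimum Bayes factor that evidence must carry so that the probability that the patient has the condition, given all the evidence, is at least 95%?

Prior odds = 0.001/0.999 = 1/999.
Target odds = 0.95/0.05 = 19.
Required Bayes factor = 19 ÷ (1/999) = 18981.

18981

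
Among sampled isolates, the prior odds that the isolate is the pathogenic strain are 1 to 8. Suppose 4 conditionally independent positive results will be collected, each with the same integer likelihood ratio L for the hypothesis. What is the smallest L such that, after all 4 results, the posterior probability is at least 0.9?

Prior odds = 0.125.
Target odds = 0.9/0.1 = 9.
Need L⁴ ≥ 9 ÷ 0.125 = 72.
2⁴ = 16 < 72 ≤ 81 = 3⁴, so L = 3.

3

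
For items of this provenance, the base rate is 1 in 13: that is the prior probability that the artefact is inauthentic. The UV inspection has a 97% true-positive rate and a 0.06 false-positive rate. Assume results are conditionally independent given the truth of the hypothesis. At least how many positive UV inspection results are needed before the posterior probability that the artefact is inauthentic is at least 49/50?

Prior odds = (1/13)/(12/13) = 1/12.
Likelihood ratio of a positive result = 0.97/0.06 = 97/6.
Target odds: 0.98 ÷ 0.02 = 49.
Need (1/12) × (97/6)ⁿ ≥ 49, i.e. (97/6)ⁿ ≥ 588.
(97/6)² = 9409/36 falls short of 588 but (97/6)³ = 912673/216 reaches it, so n = 3.

3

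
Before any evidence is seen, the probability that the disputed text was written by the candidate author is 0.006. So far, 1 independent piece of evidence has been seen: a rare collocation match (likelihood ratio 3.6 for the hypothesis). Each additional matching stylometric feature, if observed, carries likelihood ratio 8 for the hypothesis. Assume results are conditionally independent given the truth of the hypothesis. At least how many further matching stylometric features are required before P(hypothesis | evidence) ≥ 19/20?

4

Prior odds = 0.006/0.994 = 3/497.
Bayes factor of the evidence already in hand = 3.6.
Odds after that evidence = (3/497) × 3.6 = 54/2485.
Target odds = 0.95/0.05 = 19.
Need 8ⁿ ≥ 19 ÷ (54/2485) = 47215/54.
8³ = 512 falls short of 47215/54 but 8⁴ = 4096 reaches it, so n = 4.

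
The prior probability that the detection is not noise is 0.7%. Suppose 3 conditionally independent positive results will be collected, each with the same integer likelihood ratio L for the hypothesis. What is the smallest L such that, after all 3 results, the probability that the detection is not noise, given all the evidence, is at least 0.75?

Prior odds = 0.007/0.993 = 7/993.
Target odds = 0.75/0.25 = 3.
Need L³ ≥ 3 ÷ (7/993) = 2979/7.
7³ = 343 < 2979/7 ≤ 512 = 8³, so L = 8.

8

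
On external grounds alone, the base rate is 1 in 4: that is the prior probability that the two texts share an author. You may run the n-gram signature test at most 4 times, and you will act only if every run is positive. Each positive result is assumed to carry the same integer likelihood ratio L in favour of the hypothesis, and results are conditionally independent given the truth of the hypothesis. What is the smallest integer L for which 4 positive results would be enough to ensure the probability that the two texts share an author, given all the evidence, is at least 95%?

3

Prior odds = 0.25/0.75 = 1/3.
Target odds = 0.95/0.05 = 19.
Need L⁴ ≥ 19 ÷ (1/3) = 57.
2⁴ = 16 < 57 ≤ 81 = 3⁴, so L = 3.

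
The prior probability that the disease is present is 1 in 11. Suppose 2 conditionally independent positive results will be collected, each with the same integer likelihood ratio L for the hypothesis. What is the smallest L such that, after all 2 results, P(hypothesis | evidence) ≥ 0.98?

Prior odds = (1/11)/(10/11) = 0.1.
Target odds = 0.98/0.02 = 49.
Need L² ≥ 49 ÷ 0.1 = 490.
22² = 484 < 490 ≤ 529 = 23², so L = 23.

23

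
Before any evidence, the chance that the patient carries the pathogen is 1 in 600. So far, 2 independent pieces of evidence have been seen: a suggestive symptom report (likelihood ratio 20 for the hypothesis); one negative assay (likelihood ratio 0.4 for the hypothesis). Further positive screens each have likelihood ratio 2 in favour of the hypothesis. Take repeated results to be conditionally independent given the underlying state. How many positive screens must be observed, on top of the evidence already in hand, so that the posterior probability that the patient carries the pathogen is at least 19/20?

11

Prior odds = (1/600)/(599/600) = 1/599.
Combined Bayes factor of the evidence already in hand = 20 × 0.4 = 8.
Odds after that evidence = (1/599) × 8 = 8/599.
Target odds = 0.95/0.05 = 19.
Need 2ⁿ ≥ 19 ÷ (8/599) = 1422.625.
2¹⁰ = 1024 falls short of 1422.625 but 2¹¹ = 2048 reaches it, so n = 11.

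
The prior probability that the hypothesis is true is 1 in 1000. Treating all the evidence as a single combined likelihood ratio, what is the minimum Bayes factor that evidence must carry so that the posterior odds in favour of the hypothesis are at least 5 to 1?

Prior odds = 0.001/0.999 = 1/999.
Target odds = 5.
Required Bayes factor = 5 ÷ (1/999) = 4995.

4995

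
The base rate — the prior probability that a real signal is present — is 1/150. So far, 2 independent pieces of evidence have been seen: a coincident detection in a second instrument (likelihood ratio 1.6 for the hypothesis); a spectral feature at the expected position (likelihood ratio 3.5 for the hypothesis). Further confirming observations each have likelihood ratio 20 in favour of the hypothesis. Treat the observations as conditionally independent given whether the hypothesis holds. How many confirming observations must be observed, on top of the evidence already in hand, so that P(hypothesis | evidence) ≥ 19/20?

3

Prior odds = (1/150)/(149/150) = 1/149.
Combined Bayes factor of the evidence already in hand = 1.6 × 3.5 = 5.6.
Odds after that evidence = (1/149) × 5.6 = 28/745.
Target odds = 0.95/0.05 = 19.
Need 20ⁿ ≥ 19 ÷ (28/745) = 14155/28.
20² = 400 falls short of 14155/28 but 20³ = 8000 reaches it, so n = 3.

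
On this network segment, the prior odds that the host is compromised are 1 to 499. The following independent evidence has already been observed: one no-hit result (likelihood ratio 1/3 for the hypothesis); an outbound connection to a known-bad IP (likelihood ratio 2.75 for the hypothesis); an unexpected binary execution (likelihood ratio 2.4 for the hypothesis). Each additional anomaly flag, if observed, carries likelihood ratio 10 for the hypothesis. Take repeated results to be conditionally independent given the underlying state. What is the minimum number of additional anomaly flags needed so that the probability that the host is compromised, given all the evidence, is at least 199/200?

Prior odds = 1/499.
Combined Bayes factor of the evidence already in hand = (1/3) × 2.75 × 2.4 = 2.2.
Odds after that evidence = (1/499) × 2.2 = 11/2495.
Target odds = 0.995/0.005 = 199.
Need 10ⁿ ≥ 199 ÷ (11/2495) = 496505/11.
10⁴ = 10000 falls short of 496505/11 but 10⁵ = 100000 reaches it, so n = 5.

5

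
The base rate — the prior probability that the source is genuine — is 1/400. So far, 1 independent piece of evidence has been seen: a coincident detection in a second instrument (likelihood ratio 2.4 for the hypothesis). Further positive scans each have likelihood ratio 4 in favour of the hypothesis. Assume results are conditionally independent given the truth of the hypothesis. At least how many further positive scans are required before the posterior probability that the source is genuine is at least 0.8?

5

Prior odds = 0.0025/0.9975 = 1/399.
Bayes factor of the evidence already in hand = 2.4.
Odds after that evidence = (1/399) × 2.4 = 4/665.
Target odds = 0.8/0.2 = 4.
Need 4ⁿ ≥ 4 ÷ (4/665) = 665.
4⁴ = 256 falls short of 665 but 4⁵ = 1024 reaches it, so n = 5.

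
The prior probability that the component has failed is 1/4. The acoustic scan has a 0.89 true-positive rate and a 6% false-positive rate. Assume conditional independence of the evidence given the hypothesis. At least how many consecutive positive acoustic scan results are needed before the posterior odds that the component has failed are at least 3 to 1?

1

Prior odds: 0.25 ÷ 0.75 = 1/3.
Likelihood ratio of a positive result = 0.89/0.06 = 89/6.
Target odds = 3.
Need (1/3) × (89/6)ⁿ ≥ 3, i.e. (89/6)ⁿ ≥ 9.
(89/6)¹ = 89/6, which meets the required 9; so n = 1.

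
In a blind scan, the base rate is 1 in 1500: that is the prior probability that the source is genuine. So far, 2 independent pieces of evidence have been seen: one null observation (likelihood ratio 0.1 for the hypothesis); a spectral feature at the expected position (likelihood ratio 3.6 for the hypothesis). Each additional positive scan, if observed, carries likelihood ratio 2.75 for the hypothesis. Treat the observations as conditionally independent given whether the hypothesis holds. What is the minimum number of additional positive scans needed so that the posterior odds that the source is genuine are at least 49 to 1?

13

Prior odds = (1/1500)/(1499/1500) = 1/1499.
Combined Bayes factor of the evidence already in hand = 0.1 × 3.6 = 0.36.
Odds after that evidence = (1/1499) × 0.36 = 9/37475.
Target odds = 49.
Need 2.75ⁿ ≥ 49 ÷ (9/37475) = 1836275/9.
2.75¹² ≈187065 falls short of 1836275/9 but 2.75¹³ ≈514428 reaches it, so n = 13.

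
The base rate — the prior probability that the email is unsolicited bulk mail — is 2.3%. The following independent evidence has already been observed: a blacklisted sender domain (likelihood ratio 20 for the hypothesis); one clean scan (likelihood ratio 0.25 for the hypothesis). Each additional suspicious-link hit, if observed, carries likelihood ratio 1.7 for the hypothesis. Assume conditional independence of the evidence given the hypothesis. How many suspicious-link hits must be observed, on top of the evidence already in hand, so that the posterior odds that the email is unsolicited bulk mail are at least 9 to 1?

9

Prior odds = 0.023/0.977 = 23/977.
Combined Bayes factor of the evidence already in hand = 20 × 0.25 = 5.
Odds after that evidence = (23/977) × 5 = 115/977.
Target odds = 9.
Need 1.7ⁿ ≥ 9 ÷ (115/977) = 8793/115.
1.7⁸ ≈69.7576 falls short of 8793/115 but 1.7⁹ ≈118.588 reaches it, so n = 9.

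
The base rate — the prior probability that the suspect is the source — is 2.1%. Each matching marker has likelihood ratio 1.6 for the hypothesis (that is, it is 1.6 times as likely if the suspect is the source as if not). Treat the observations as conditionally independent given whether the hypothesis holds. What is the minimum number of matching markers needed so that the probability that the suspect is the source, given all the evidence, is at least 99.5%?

Prior odds: 0.021 ÷ 0.979 = 21/979.
Likelihood ratio per matching marker = 1.6.
Target posterior odds = 0.995/0.005 = 199.
Need (21/979) × 1.6ⁿ ≥ 199, i.e. 1.6ⁿ ≥ 194821/21.
1.6¹⁹ ≈7555.79 falls short of 194821/21 but 1.6²⁰ ≈12089.3 reaches it, so n = 20.

20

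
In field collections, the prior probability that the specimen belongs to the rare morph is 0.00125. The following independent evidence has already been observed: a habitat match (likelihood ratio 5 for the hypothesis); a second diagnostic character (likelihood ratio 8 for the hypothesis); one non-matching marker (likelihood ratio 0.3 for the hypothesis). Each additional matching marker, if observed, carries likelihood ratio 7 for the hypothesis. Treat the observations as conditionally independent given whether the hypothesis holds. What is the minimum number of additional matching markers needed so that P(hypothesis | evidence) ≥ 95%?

Prior odds = 0.00125/0.99875 = 1/799.
Combined Bayes factor of the evidence already in hand = 5 × 8 × 0.3 = 12.
Odds after that evidence = (1/799) × 12 = 12/799.
Target odds = 0.95/0.05 = 19.
Need 7ⁿ ≥ 19 ÷ (12/799) = 15181/12.
7³ = 343 falls short of 15181/12 but 7⁴ = 2401 reaches it, so n = 4.

4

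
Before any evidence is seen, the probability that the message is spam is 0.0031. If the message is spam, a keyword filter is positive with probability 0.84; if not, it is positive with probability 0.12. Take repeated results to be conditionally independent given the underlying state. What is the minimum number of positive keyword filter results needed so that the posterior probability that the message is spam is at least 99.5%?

6

Prior odds = 0.0031/0.9969 = 31/9969.
Likelihood ratio of a positive = 0.84/0.12 = 7.
Target odds: 0.995 ÷ 0.005 = 199.
Require 7ⁿ ≥ 199 ÷ (31/9969) = 1983831/31.
7⁵ = 16807 falls short of 1983831/31 but 7⁶ = 117649 reaches it, so n = 6.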